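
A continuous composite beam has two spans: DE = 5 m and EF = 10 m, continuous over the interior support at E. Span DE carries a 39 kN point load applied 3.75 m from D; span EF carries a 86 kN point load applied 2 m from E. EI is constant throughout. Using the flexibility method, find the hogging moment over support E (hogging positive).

Take M_E as the redundant. Released structure: two simple spans DE and EF with a hinge at E.
Rotations at E on the released spans (each span's end-slope, ×1/EI):
  span DE: point load 39 at a = 3.75: Pab(L + a)/(6LEI) = 53.32/EI
  span EF: point load 86 at a = 2: Pab(L + b)/(6LEI) = 412.8/EI
  relative rotation θ_0 = (53.32 + 412.8)/EI = 466.1/EI
A unit hogging moment at E produces rotation L₁/(3EI) + L₂/(3EI) = 5/EI.
Slope continuity at E: θ_0 = M_E·5/EI, so M_E = 466.1/5 = 93.22 kN·m (hogging).

M_E = 93.22 kN·m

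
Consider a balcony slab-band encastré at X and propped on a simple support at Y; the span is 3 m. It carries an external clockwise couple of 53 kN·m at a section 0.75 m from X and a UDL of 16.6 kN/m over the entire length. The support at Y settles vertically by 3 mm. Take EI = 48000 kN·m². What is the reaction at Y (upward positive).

R_Y = 14.27 kN

Choose R_Y as the redundant. The primary structure is the cantilever fixed at X.
Primary-structure tip deflection at Y by superposition:
  clockwise couple 53 at a = 0.75: M₀a(2L − a)/(2EI) = 104.3/EI
  UDL 16.6: wL⁴/(8EI) = 168.1/EI
  δ_0 = 272.4/EI
Tip deflection under a unit load at Y: L³/(3EI) = 9/EI.
With EI = 48000 kN·m²: δ_0 = 0.005675 m and δ_{YY} = 0.000188 m/kN.
Compatibility — the beam at Y must follow the support down by 0.003 m: δ_0 − R_Y·δ_{YY} = 0.003, so R_Y = (0.005675 − 0.003)/0.000188 = 14.27 kN.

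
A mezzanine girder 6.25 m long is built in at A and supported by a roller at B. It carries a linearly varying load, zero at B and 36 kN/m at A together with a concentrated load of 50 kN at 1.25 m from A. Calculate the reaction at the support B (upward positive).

Choose R_B as the redundant. The primary structure is the cantilever fixed at A.
Downward deflection at the released point B due to the loads:
  triangular load, peak 36 at the fixed end: w₀L⁴/(30EI) = 1831/EI
  point load 50 at a = 1.25: Pa²(3L − a)/(6EI) = 227.9/EI
  δ_0 = 2059/EI
Tip deflection under a unit load at B: L³/(3EI) = 81.38/EI.
The prop prevents deflection at B: R_B = δ_0/δ_{BB} = 2059/81.38 = 25.3 kN.

R_B = 25.3 kN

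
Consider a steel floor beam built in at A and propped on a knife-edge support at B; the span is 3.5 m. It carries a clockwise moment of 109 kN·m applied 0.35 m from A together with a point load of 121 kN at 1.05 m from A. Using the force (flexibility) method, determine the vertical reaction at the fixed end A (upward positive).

R_A = 97.42 kN

Remove the prop at B; the released (primary) structure is a cantilever built in at A.
Free-end deflection of the primary structure under the applied loading (downward +):
  clockwise couple 109 at a = 0.35: M₀a(2L − a)/(2EI) = 126.8/EI
  point load 121 at a = 1.05: Pa²(3L − a)/(6EI) = 210.1/EI
  δ_0 = 337/EI
Tip deflection under a unit load at B: L³/(3EI) = 14.29/EI.
Compatibility at B: δ_0 − R_B·δ_{BB} = 0, so R_B = 337/14.29 = 23.58 kN.
Vertical equilibrium: R_A = ΣP − R_B = 121 − 23.58 = 97.42 kN.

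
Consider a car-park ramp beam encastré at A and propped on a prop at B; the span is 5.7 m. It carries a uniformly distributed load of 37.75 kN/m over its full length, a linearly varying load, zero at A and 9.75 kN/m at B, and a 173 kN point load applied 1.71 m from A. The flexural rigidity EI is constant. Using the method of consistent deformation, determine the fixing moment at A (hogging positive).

Take the reaction at B as the redundant and release it; the primary structure is a cantilever fixed at A.
Downward deflection at the released point B due to the loads:
  UDL 37.75: wL⁴/(8EI) = 4981/EI
  triangular load, peak 9.75 at the free end: 11w₀L⁴/(120EI) = 943.4/EI
  point load 173 at a = 1.71: Pa²(3L − a)/(6EI) = 1298/EI
  δ_0 = 7222/EI
Tip deflection under a unit load at B: L³/(3EI) = 61.73/EI.
Compatibility at B: δ_0 − R_B·δ_{BB} = 0, so R_B = 7222/61.73 = 117 kN.
Moment equilibrium about A: M_A = Σ(load moments about A) − R_B·L = 1015 − 117×5.7 = 347.8 kN·m.

M_A = 347.8 kN·m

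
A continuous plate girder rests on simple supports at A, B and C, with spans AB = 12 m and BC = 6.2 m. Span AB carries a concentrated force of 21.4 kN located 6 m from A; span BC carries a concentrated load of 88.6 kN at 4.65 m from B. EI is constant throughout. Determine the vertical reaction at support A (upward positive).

R_A = 6.227 kN

Take M_B as the redundant. Released structure: two simple spans AB and BC with a hinge at B.
Rotations at B on the released spans (each span's end-slope, ×1/EI):
  span AB: point load 21.4 at a = 6: Pab(L + a)/(6LEI) = 192.6/EI
  span BC: point load 88.6 at a = 4.65: Pab(L + b)/(6LEI) = 133/EI
  relative rotation θ_0 = (192.6 + 133)/EI = 325.6/EI
A unit hogging moment at B produces rotation L₁/(3EI) + L₂/(3EI) = 6.067/EI.
Slope continuity at B: θ_0 = M_B·6.067/EI, so M_B = 325.6/6.067 = 53.68 kN·m (hogging).
Span AB, ΣM about A with M_B applied at B: R_B^{AB}·12 = 128.4 + 53.68, so R_B^{AB} = 15.17 kN and R_A = 21.4 − 15.17 = 6.227 kN.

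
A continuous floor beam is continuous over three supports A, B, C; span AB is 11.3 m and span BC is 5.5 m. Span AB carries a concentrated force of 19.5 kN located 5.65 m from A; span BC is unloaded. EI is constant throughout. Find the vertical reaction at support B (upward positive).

R_B = 17.26 kN

Insert a hinge at B; M_B is the redundant, and each span becomes simply supported.
Discontinuity in slope at B on the released structure — sum the simple-span end rotations:
  span AB: point load 19.5 at a = 5.65: Pab(L + a)/(6LEI) = 155.6/EI
  relative rotation θ_0 = (155.6 + 0)/EI = 155.6/EI
A unit hogging moment at B produces rotation L₁/(3EI) + L₂/(3EI) = 5.6/EI.
Compatibility: M_B·(L₁+L₂)/(3EI) = θ_0, giving M_B = 27.79 kN·m (hogging).
Span AB, ΣM about A with M_B applied at B: R_B^{AB}·11.3 = 110.2 + 27.79, so R_B^{AB} = 12.21 kN and R_A = 19.5 − 12.21 = 7.291 kN.
Span BC, ΣM about C: R_B^{BC}·5.5 = 0 + 27.79, so R_B^{BC} = 5.053 kN and R_C = 0 − 5.053 = -5.053 kN.
R_B = 12.21 + 5.053 = 17.26 kN.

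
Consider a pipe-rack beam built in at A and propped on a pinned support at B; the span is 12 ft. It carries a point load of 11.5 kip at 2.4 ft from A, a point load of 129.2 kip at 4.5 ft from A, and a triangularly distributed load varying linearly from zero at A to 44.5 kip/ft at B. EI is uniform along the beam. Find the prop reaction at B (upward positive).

Release the roller at B. Primary structure: cantilever fixed at A.
Primary-structure tip deflection at B by superposition:
  point load 11.5 at a = 2.4: Pa²(3L − a)/(6EI) = 370.9/EI
  point load 129.2 at a = 4.5: Pa²(3L − a)/(6EI) = 13736/EI
  triangular load, peak 44.5 at the free end: 11w₀L⁴/(120EI) = 84586/EI
  δ_0 = 98692/EI
Tip deflection under a unit load at B: L³/(3EI) = 576/EI.
The prop prevents deflection at B: R_B = δ_0/δ_{BB} = 98692/576 = 171.3 kip.

R_B = 171.3 kip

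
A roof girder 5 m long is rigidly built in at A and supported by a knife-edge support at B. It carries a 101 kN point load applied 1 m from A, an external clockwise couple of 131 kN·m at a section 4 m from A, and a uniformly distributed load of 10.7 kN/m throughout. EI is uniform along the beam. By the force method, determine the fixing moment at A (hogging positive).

M_A = 48.52 kN·m

Release the roller at B. Primary structure: cantilever fixed at A.
Free-end deflection of the primary structure under the applied loading (downward +):
  point load 101 at a = 1: Pa²(3L − a)/(6EI) = 235.7/EI
  clockwise couple 131 at a = 4: M₀a(2L − a)/(2EI) = 1572/EI
  UDL 10.7: wL⁴/(8EI) = 835.9/EI
  δ_0 = 2644/EI
Flexibility coefficient — unit upward force at B: δ_{BB} = L³/(3EI) = 41.67/EI.
The prop prevents deflection at B: R_B = δ_0/δ_{BB} = 2644/41.67 = 63.45 kN.
Moment equilibrium about A: M_A = Σ(load moments about A) − R_B·L = 365.8 − 63.45×5 = 48.52 kN·m.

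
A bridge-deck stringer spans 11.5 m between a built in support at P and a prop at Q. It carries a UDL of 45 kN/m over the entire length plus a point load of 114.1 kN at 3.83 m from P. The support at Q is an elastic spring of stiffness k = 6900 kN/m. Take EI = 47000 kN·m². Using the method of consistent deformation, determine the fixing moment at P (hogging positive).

Remove the prop at Q; the released (primary) structure is a cantilever built in at P.
Deflection at Q on the released cantilever, summing each load's contribution:
  UDL 45: wL⁴/(8EI) = 98382/EI
  point load 114.1 at a = 3.83: Pa²(3L − a)/(6EI) = 8556/EI
  δ_0 = 106937/EI
Tip deflection under a unit load at Q: L³/(3EI) = 507/EI.
With EI = 47000 kN·m²: δ_0 = 2.2753 m and δ_{QQ} = 0.010786 m/kN.
Compatibility — the spring shortens by R_Q/k under the reaction it provides: δ_0 − R_Q·δ_{QQ} = R_Q/k. With 1/k = 0.000145 m/kN, R_Q = δ_0 / (δ_{QQ} + 1/k) = 2.2753 / (0.010786 + 0.000145) = 208.1 kN.
Moment equilibrium about P: M_P = Σ(load moments about P) − R_Q·L = 3413 − 208.1×11.5 = 1019 kN·m.

M_P = 1019 kN·m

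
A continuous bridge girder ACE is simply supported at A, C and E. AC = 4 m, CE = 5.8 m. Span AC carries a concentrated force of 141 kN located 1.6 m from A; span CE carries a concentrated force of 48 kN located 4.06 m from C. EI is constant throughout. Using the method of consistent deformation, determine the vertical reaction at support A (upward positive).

R_A = 69.31 kN

Insert a hinge at C; M_C is the redundant, and each span becomes simply supported.
Discontinuity in slope at C on the released structure — sum the simple-span end rotations:
  span AC: point load 141 at a = 1.6: Pab(L + a)/(6LEI) = 126.3/EI
  span CE: point load 48 at a = 4.06: Pab(L + b)/(6LEI) = 73.47/EI
  relative rotation θ_0 = (126.3 + 73.47)/EI = 199.8/EI
A unit hogging moment at C produces rotation L₁/(3EI) + L₂/(3EI) = 3.267/EI.
Slope continuity at C: θ_0 = M_C·3.267/EI, so M_C = 199.8/3.267 = 61.17 kN·m (hogging).
Span AC, ΣM about A with M_C applied at C: R_C^{AC}·4 = 225.6 + 61.17, so R_C^{AC} = 71.69 kN and R_A = 141 − 71.69 = 69.31 kN.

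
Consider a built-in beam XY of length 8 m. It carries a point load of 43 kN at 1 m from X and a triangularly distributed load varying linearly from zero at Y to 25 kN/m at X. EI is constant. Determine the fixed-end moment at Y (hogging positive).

Release both end moments; the primary structure is a simply-supported span XY with redundants M_X and M_Y.
Simple-span end rotations at X and Y under the given loads:
  at X: point load 43 at a = 1: Pab(L + b)/(6LEI) = 94.06/EI
  at Y: point load 43 at a = 1: Pab(L + a)/(6LEI) = 56.44/EI
  at X: triangular load, peak 25: w₀L³/(45EI) = 284.4/EI
  at Y: triangular load, peak 25: 7w₀L³/(360EI) = 248.9/EI
  θ_X0 = 378.5/EI,  θ_Y0 = 305.3/EI
Flexibility coefficients: a unit moment at one end gives L/(3EI) there and L/(6EI) at the far end, so f₁₁ = f₂₂ = 2.667/EI and f₁₂ = f₂₁ = 1.333/EI.
Compatibility — zero rotation at each built-in end:
  2.667 M_X + 1.333 M_Y = 378.5
  1.333 M_X + 2.667 M_Y = 305.3
Solving the pair gives M_X = 112.9 kN·m and M_Y = 58.04 kN·m (hogging).

M_Y = 58.04 kN·m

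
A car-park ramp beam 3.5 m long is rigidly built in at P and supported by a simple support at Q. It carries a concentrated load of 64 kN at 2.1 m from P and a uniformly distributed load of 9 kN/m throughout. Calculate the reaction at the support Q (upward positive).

R_Q = 39.46 kN

Remove the prop at Q; the released (primary) structure is a cantilever built in at P.
Free-end deflection of the primary structure under the applied loading (downward +):
  point load 64 at a = 2.1: Pa²(3L − a)/(6EI) = 395.1/EI
  UDL 9: wL⁴/(8EI) = 168.8/EI
  δ_0 = 564/EI
Flexibility coefficient — unit upward force at Q: δ_{QQ} = L³/(3EI) = 14.29/EI.
The prop prevents deflection at Q: R_Q = δ_0/δ_{QQ} = 564/14.29 = 39.46 kN.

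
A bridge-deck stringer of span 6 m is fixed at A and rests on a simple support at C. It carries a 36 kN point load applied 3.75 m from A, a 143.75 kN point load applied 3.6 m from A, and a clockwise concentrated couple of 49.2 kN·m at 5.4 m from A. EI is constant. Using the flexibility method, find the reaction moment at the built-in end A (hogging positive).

Release the roller at C. Primary structure: cantilever fixed at A.
Primary-structure tip deflection at C by superposition:
  point load 36 at a = 3.75: Pa²(3L − a)/(6EI) = 1202/EI
  point load 143.75 at a = 3.6: Pa²(3L − a)/(6EI) = 4471/EI
  clockwise couple 49.2 at a = 5.4: M₀a(2L − a)/(2EI) = 876.7/EI
  δ_0 = 6550/EI
Tip deflection under a unit load at C: L³/(3EI) = 72/EI.
Compatibility at C: δ_0 − R_C·δ_{CC} = 0, so R_C = 6550/72 = 90.98 kN.
Moment equilibrium about A: M_A = Σ(load moments about A) − R_C·L = 701.7 − 90.98×6 = 155.8 kN·m.

M_A = 155.8 kN·m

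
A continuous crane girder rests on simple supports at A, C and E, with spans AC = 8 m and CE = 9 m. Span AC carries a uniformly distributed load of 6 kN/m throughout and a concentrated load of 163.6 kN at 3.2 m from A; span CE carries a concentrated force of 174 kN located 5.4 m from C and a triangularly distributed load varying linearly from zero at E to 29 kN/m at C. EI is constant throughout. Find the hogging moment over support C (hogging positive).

M_C = 348.2 kN·m

Insert a hinge at C; M_C is the redundant, and each span becomes simply supported.
Discontinuity in slope at C on the released structure — sum the simple-span end rotations:
  span AC: UDL 6: wL³/(24EI) = 128/EI
  span AC: point load 163.6 at a = 3.2: Pab(L + a)/(6LEI) = 586.3/EI
  span CE: point load 174 at a = 5.4: Pab(L + b)/(6LEI) = 789.3/EI
  span CE: triangular load, peak 29: w₀L³/(45EI) = 469.8/EI
  relative rotation θ_0 = (714.3 + 1259)/EI = 1973/EI
A unit hogging moment at C produces rotation L₁/(3EI) + L₂/(3EI) = 5.667/EI.
Slope continuity at C: θ_0 = M_C·5.667/EI, so M_C = 1973/5.667 = 348.2 kN·m (hogging).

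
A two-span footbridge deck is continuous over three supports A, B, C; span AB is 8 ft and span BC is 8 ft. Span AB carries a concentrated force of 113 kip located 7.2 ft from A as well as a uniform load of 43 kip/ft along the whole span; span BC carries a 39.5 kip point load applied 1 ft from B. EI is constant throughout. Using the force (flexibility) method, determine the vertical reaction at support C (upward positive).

Release continuity at B by inserting a hinge; the redundant is the internal moment M_B. The primary structure is two simply-supported spans AB and BC.
Rotations at B on the released spans (each span's end-slope, ×1/EI):
  span AB: point load 113 at a = 7.2: Pab(L + a)/(6LEI) = 206.1/EI
  span AB: UDL 43: wL³/(24EI) = 917.3/EI
  span BC: point load 39.5 at a = 1: Pab(L + b)/(6LEI) = 86.41/EI
  relative rotation θ_0 = (1123 + 86.41)/EI = 1210/EI
A unit hogging moment at B produces rotation L₁/(3EI) + L₂/(3EI) = 5.333/EI.
Compatibility: M_B·(L₁+L₂)/(3EI) = θ_0, giving M_B = 226.8 kip·ft (hogging).
Span BC, ΣM about C: R_B^{BC}·8 = 276.5 + 226.8, so R_B^{BC} = 62.92 kip and R_C = 39.5 − 62.92 = -23.42 kip.

R_C = -23.42 kip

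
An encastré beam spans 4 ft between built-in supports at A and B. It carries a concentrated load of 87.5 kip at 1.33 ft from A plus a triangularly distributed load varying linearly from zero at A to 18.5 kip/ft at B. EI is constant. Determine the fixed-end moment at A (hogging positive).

Release both end moments; the primary structure is a simply-supported span AB with redundants M_A and M_B.
End rotations of the released simple span under the applied load (×1/EI):
  at A: point load 87.5 at a = 1.33: Pab(L + b)/(6LEI) = 86.35/EI
  at B: point load 87.5 at a = 1.33: Pab(L + a)/(6LEI) = 69.01/EI
  at A: triangular load, peak 18.5: 7w₀L³/(360EI) = 23.02/EI
  at B: triangular load, peak 18.5: w₀L³/(45EI) = 26.31/EI
  θ_A0 = 109.4/EI,  θ_B0 = 95.32/EI
Flexibility coefficients: a unit moment at one end gives L/(3EI) there and L/(6EI) at the far end, so f₁₁ = f₂₂ = 1.333/EI and f₁₂ = f₂₁ = 0.6667/EI.
Compatibility — zero rotation at each built-in end:
  1.333 M_A + 0.6667 M_B = 109.4
  0.6667 M_A + 1.333 M_B = 95.32
Solving the pair gives M_A = 61.72 kip·ft and M_B = 40.63 kip·ft (hogging).

M_A = 61.72 kip·ft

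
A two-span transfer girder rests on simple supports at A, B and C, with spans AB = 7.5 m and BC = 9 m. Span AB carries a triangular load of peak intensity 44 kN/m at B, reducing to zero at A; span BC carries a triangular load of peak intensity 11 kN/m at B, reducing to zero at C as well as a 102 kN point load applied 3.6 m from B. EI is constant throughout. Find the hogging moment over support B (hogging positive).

M_B = 203.5 kN·m

Release continuity at B by inserting a hinge; the redundant is the internal moment M_B. The primary structure is two simply-supported spans AB and BC.
Rotations at B on the released spans (each span's end-slope, ×1/EI):
  span AB: triangular load, peak 44: w₀L³/(45EI) = 412.5/EI
  span BC: triangular load, peak 11: w₀L³/(45EI) = 178.2/EI
  span BC: point load 102 at a = 3.6: Pab(L + b)/(6LEI) = 528.8/EI
  relative rotation θ_0 = (412.5 + 707)/EI = 1119/EI
A unit hogging moment at B produces rotation L₁/(3EI) + L₂/(3EI) = 5.5/EI.
Slope continuity at B: θ_0 = M_B·5.5/EI, so M_B = 1119/5.5 = 203.5 kN·m (hogging).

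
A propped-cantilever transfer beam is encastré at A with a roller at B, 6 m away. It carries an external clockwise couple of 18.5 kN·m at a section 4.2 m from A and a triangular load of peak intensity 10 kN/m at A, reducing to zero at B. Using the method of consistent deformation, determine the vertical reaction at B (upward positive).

Release the roller at B. Primary structure: cantilever fixed at A.
Deflection at B on the released cantilever, summing each load's contribution:
  clockwise couple 18.5 at a = 4.2: M₀a(2L − a)/(2EI) = 303/EI
  triangular load, peak 10 at the fixed end: w₀L⁴/(30EI) = 432/EI
  δ_0 = 735/EI
Flexibility coefficient — unit upward force at B: δ_{BB} = L³/(3EI) = 72/EI.
Compatibility at B: δ_0 − R_B·δ_{BB} = 0, so R_B = 735/72 = 10.21 kN.

R_B = 10.21 kN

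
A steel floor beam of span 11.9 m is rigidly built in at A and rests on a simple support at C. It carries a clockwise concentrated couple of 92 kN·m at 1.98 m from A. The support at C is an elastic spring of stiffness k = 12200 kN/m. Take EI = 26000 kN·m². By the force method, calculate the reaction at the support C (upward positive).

Remove the prop at C; the released (primary) structure is a cantilever built in at A.
Deflection at C on the released cantilever, summing each load's contribution:
  clockwise couple 92 at a = 1.98: M₀a(2L − a)/(2EI) = 1987/EI
Flexibility coefficient — unit upward force at C: δ_{CC} = L³/(3EI) = 561.7/EI.
With EI = 26000 kN·m²: δ_0 = 0.076437 m and δ_{CC} = 0.021605 m/kN.
Compatibility — the spring shortens by R_C/k under the reaction it provides: δ_0 − R_C·δ_{CC} = R_C/k. With 1/k = 0.000082 m/kN, R_C = δ_0 / (δ_{CC} + 1/k) = 0.076437 / (0.021605 + 0.000082) = 3.525 kN.

R_C = 3.525 kN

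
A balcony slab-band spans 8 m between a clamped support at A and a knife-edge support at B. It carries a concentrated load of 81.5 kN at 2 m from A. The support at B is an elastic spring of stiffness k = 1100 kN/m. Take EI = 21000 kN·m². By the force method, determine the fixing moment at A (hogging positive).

Release the roller at B. Primary structure: cantilever fixed at A.
Free-end deflection of the primary structure under the applied loading (downward +):
  point load 81.5 at a = 2: Pa²(3L − a)/(6EI) = 1195/EI
Flexibility coefficient — unit upward force at B: δ_{BB} = L³/(3EI) = 170.7/EI.
With EI = 21000 kN·m²: δ_0 = 0.056921 m and δ_{BB} = 0.008127 m/kN.
Compatibility — the spring shortens by R_B/k under the reaction it provides: δ_0 − R_B·δ_{BB} = R_B/k. With 1/k = 0.000909 m/kN, R_B = δ_0 / (δ_{BB} + 1/k) = 0.056921 / (0.008127 + 0.000909) = 6.299 kN.
Moment equilibrium about A: M_A = Σ(load moments about A) − R_B·L = 163 − 6.299×8 = 112.6 kN·m.

M_A = 112.6 kN·m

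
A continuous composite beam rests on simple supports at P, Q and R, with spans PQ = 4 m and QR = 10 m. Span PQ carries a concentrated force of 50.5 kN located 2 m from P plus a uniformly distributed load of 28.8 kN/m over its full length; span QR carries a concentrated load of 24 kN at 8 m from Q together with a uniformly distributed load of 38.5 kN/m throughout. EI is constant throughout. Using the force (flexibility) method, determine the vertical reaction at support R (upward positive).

Release continuity at Q by inserting a hinge; the redundant is the internal moment M_Q. The primary structure is two simply-supported spans PQ and QR.
End slopes at the hinge Q, treating each span as simply supported:
  span PQ: point load 50.5 at a = 2: Pab(L + a)/(6LEI) = 50.5/EI
  span PQ: UDL 28.8: wL³/(24EI) = 76.8/EI
  span QR: point load 24 at a = 8: Pab(L + b)/(6LEI) = 76.8/EI
  span QR: UDL 38.5: wL³/(24EI) = 1604/EI
  relative rotation θ_0 = (127.3 + 1681)/EI = 1808/EI
A unit hogging moment at Q produces rotation L₁/(3EI) + L₂/(3EI) = 4.667/EI.
Compatibility: M_Q·(L₁+L₂)/(3EI) = θ_0, giving M_Q = 387.5 kN·m (hogging).
Span QR, ΣM about R: R_Q^{QR}·10 = 1973 + 387.5, so R_Q^{QR} = 236 kN and R_R = 409 − 236 = 173 kN.

R_R = 173 kN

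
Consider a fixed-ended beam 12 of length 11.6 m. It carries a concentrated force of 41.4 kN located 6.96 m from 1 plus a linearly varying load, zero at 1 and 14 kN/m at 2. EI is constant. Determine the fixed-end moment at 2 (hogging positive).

Release both end moments; the primary structure is a simply-supported span 12 with redundants M_1 and M_2.
End rotations of the released simple span under the applied load (×1/EI):
  at 1: point load 41.4 at a = 6.96: Pab(L + b)/(6LEI) = 312/EI
  at 2: point load 41.4 at a = 6.96: Pab(L + a)/(6LEI) = 356.5/EI
  at 1: triangular load, peak 14: 7w₀L³/(360EI) = 424.9/EI
  at 2: triangular load, peak 14: w₀L³/(45EI) = 485.6/EI
  θ_10 = 736.9/EI,  θ_20 = 842.1/EI
Flexibility coefficients: a unit moment at one end gives L/(3EI) there and L/(6EI) at the far end, so f₁₁ = f₂₂ = 3.867/EI and f₁₂ = f₂₁ = 1.933/EI.
Compatibility — zero rotation at each built-in end:
  3.867 M_1 + 1.933 M_2 = 736.9
  1.933 M_1 + 3.867 M_2 = 842.1
Solving the pair gives M_1 = 108.9 kN·m and M_2 = 163.3 kN·m (hogging).

M_2 = 163.3 kN·m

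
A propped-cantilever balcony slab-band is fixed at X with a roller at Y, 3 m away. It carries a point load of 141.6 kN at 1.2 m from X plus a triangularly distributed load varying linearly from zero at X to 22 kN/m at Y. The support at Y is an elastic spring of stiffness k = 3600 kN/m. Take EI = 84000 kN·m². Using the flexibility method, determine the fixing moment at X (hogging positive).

Choose R_Y as the redundant. The primary structure is the cantilever fixed at X.
Deflection at Y on the released cantilever, summing each load's contribution:
  point load 141.6 at a = 1.2: Pa²(3L − a)/(6EI) = 265.1/EI
  triangular load, peak 22 at the free end: 11w₀L⁴/(120EI) = 163.3/EI
  δ_0 = 428.4/EI
Tip deflection under a unit load at Y: L³/(3EI) = 9/EI.
With EI = 84000 kN·m²: δ_0 = 0.0051 m and δ_{YY} = 0.000107 m/kN.
Compatibility — the spring shortens by R_Y/k under the reaction it provides: δ_0 − R_Y·δ_{YY} = R_Y/k. With 1/k = 0.000278 m/kN, R_Y = δ_0 / (δ_{YY} + 1/k) = 0.0051 / (0.000107 + 0.000278) = 13.25 kN.
Moment equilibrium about X: M_X = Σ(load moments about X) − R_Y·L = 235.9 − 13.25×3 = 196.2 kN·m.

M_X = 196.2 kN·m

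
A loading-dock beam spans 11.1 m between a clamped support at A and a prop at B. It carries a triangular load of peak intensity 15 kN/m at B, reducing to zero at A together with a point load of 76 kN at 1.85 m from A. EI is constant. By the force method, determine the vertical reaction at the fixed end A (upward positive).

R_A = 110.5 kN

Take the reaction at B as the redundant and release it; the primary structure is a cantilever fixed at A.
Primary-structure tip deflection at B by superposition:
  triangular load, peak 15 at the free end: 11w₀L⁴/(120EI) = 20873/EI
  point load 76 at a = 1.85: Pa²(3L − a)/(6EI) = 1363/EI
  δ_0 = 22237/EI
Tip deflection under a unit load at B: L³/(3EI) = 455.9/EI.
The prop prevents deflection at B: R_B = δ_0/δ_{BB} = 22237/455.9 = 48.78 kN.
Vertical equilibrium: R_A = ΣP − R_B = 159.2 − 48.78 = 110.5 kN.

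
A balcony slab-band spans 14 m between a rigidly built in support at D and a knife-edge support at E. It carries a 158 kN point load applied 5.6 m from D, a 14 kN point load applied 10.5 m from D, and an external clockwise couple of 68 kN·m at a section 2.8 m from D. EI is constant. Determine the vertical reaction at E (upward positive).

R_E = 44.35 kN

Take the reaction at E as the redundant and release it; the primary structure is a cantilever fixed at D.
Deflection at E on the released cantilever, summing each load's contribution:
  point load 158 at a = 5.6: Pa²(3L − a)/(6EI) = 30060/EI
  point load 14 at a = 10.5: Pa²(3L − a)/(6EI) = 8103/EI
  clockwise couple 68 at a = 2.8: M₀a(2L − a)/(2EI) = 2399/EI
  δ_0 = 40562/EI
Tip deflection under a unit load at E: L³/(3EI) = 914.7/EI.
The prop prevents deflection at E: R_E = δ_0/δ_{EE} = 40562/914.7 = 44.35 kN.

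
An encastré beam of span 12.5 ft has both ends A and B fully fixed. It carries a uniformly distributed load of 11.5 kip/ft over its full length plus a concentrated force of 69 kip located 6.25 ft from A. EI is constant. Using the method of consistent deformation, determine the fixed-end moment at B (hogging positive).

Take the two fixed-end moments M_A, M_B as redundants; the released structure is the simple span AB.
Simple-span end rotations at A and B under the given loads:
  at A: UDL 11.5: wL³/(24EI) = 935.9/EI
  at B: UDL 11.5: wL³/(24EI) = 935.9/EI
  at A: point load 69 at a = 6.25: Pab(L + b)/(6LEI) = 673.8/EI
  at B: point load 69 at a = 6.25: Pab(L + a)/(6LEI) = 673.8/EI
  θ_A0 = 1610/EI,  θ_B0 = 1610/EI
Flexibility coefficients: a unit moment at one end gives L/(3EI) there and L/(6EI) at the far end, so f₁₁ = f₂₂ = 4.167/EI and f₁₂ = f₂₁ = 2.083/EI.
Compatibility — zero rotation at each built-in end:
  4.167 M_A + 2.083 M_B = 1610
  2.083 M_A + 4.167 M_B = 1610
Solving the pair gives M_A = 257.6 kip·ft and M_B = 257.6 kip·ft (hogging).

M_B = 257.6 kip·ft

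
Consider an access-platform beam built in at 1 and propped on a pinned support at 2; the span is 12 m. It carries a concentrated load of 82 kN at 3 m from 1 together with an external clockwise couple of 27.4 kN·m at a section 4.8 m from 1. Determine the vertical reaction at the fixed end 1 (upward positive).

R_1 = 72.76 kN

Choose R_2 as the redundant. The primary structure is the cantilever fixed at 1.
Primary-structure tip deflection at 2 by superposition:
  point load 82 at a = 3: Pa²(3L − a)/(6EI) = 4059/EI
  clockwise couple 27.4 at a = 4.8: M₀a(2L − a)/(2EI) = 1263/EI
  δ_0 = 5322/EI
Tip deflection under a unit load at 2: L³/(3EI) = 576/EI.
The prop prevents deflection at 2: R_2 = δ_0/δ_{22} = 5322/576 = 9.239 kN.
Vertical equilibrium: R_1 = ΣP − R_2 = 82 − 9.239 = 72.76 kN.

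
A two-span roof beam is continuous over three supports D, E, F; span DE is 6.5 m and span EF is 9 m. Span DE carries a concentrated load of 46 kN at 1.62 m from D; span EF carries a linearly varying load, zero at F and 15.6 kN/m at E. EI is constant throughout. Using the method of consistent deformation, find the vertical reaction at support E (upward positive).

Take M_E as the redundant. Released structure: two simple spans DE and EF with a hinge at E.
Discontinuity in slope at E on the released structure — sum the simple-span end rotations:
  span DE: point load 46 at a = 1.62: Pab(L + a)/(6LEI) = 75.72/EI
  span EF: triangular load, peak 15.6: w₀L³/(45EI) = 252.7/EI
  relative rotation θ_0 = (75.72 + 252.7)/EI = 328.4/EI
A unit hogging moment at E produces rotation L₁/(3EI) + L₂/(3EI) = 5.167/EI.
Slope continuity at E: θ_0 = M_E·5.167/EI, so M_E = 328.4/5.167 = 63.57 kN·m (hogging).
Span DE, ΣM about D with M_E applied at E: R_E^{DE}·6.5 = 74.52 + 63.57, so R_E^{DE} = 21.24 kN and R_D = 46 − 21.24 = 24.76 kN.
Span EF, ΣM about F: R_E^{EF}·9 = 421.2 + 63.57, so R_E^{EF} = 53.86 kN and R_F = 70.2 − 53.86 = 16.34 kN.
R_E = 21.24 + 53.86 = 75.11 kN.

R_E = 75.11 kN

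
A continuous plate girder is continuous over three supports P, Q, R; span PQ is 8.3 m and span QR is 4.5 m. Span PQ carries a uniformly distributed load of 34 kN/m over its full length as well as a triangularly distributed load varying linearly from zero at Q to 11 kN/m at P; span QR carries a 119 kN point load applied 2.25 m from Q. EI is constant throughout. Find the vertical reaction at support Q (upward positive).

R_Q = 302.8 kN

Release continuity at Q by inserting a hinge; the redundant is the internal moment M_Q. The primary structure is two simply-supported spans PQ and QR.
End slopes at the hinge Q, treating each span as simply supported:
  span PQ: UDL 34: wL³/(24EI) = 810/EI
  span PQ: triangular load, peak 11: 7w₀L³/(360EI) = 122.3/EI
  span QR: point load 119 at a = 2.25: Pab(L + b)/(6LEI) = 150.6/EI
  relative rotation θ_0 = (932.3 + 150.6)/EI = 1083/EI
A unit hogging moment at Q produces rotation L₁/(3EI) + L₂/(3EI) = 4.267/EI.
Slope continuity at Q: θ_0 = M_Q·4.267/EI, so M_Q = 1083/4.267 = 253.8 kN·m (hogging).
Span PQ, ΣM about P with M_Q applied at Q: R_Q^{PQ}·8.3 = 1297 + 253.8, so R_Q^{PQ} = 186.9 kN and R_P = 327.9 − 186.9 = 141 kN.
Span QR, ΣM about R: R_Q^{QR}·4.5 = 267.8 + 253.8, so R_Q^{QR} = 115.9 kN and R_R = 119 − 115.9 = 3.097 kN.
R_Q = 186.9 + 115.9 = 302.8 kN.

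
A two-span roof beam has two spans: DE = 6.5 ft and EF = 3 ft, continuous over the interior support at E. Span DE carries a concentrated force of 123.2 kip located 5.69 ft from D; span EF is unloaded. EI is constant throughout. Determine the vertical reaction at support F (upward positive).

R_F = -18.68 kip

Insert a hinge at E; M_E is the redundant, and each span becomes simply supported.
Rotations at E on the released spans (each span's end-slope, ×1/EI):
  span DE: point load 123.2 at a = 5.69: Pab(L + a)/(6LEI) = 177.5/EI
  relative rotation θ_0 = (177.5 + 0)/EI = 177.5/EI
A unit hogging moment at E produces rotation L₁/(3EI) + L₂/(3EI) = 3.167/EI.
Compatibility: M_E·(L₁+L₂)/(3EI) = θ_0, giving M_E = 56.05 kip·ft (hogging).
Span EF, ΣM about F: R_E^{EF}·3 = 0 + 56.05, so R_E^{EF} = 18.68 kip and R_F = 0 − 18.68 = -18.68 kip.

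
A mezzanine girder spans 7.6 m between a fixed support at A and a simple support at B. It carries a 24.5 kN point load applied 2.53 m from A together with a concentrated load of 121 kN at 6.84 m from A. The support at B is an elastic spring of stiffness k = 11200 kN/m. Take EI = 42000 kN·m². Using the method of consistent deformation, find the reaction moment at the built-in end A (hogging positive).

Remove the prop at B; the released (primary) structure is a cantilever built in at A.
Free-end deflection of the primary structure under the applied loading (downward +):
  point load 24.5 at a = 2.53: Pa²(3L − a)/(6EI) = 529.8/EI
  point load 121 at a = 6.84: Pa²(3L − a)/(6EI) = 15058/EI
  δ_0 = 15588/EI
Tip deflection under a unit load at B: L³/(3EI) = 146.3/EI.
With EI = 42000 kN·m²: δ_0 = 0.37115 m and δ_{BB} = 0.003484 m/kN.
Compatibility — the spring shortens by R_B/k under the reaction it provides: δ_0 − R_B·δ_{BB} = R_B/k. With 1/k = 0.000089 m/kN, R_B = δ_0 / (δ_{BB} + 1/k) = 0.37115 / (0.003484 + 0.000089) = 103.9 kN.
Moment equilibrium about A: M_A = Σ(load moments about A) − R_B·L = 889.6 − 103.9×7.6 = 100.2 kN·m.

M_A = 100.2 kN·m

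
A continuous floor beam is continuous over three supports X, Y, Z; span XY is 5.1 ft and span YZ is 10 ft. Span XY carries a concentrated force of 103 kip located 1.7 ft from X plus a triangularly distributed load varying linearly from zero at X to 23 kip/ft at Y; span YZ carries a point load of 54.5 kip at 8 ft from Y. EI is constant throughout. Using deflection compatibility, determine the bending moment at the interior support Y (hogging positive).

M_Y = 74.4 kip·ft

Insert a hinge at Y; M_Y is the redundant, and each span becomes simply supported.
Rotations at Y on the released spans (each span's end-slope, ×1/EI):
  span XY: point load 103 at a = 1.7: Pab(L + a)/(6LEI) = 132.3/EI
  span XY: triangular load, peak 23: w₀L³/(45EI) = 67.8/EI
  span YZ: point load 54.5 at a = 8: Pab(L + b)/(6LEI) = 174.4/EI
  relative rotation θ_0 = (200.1 + 174.4)/EI = 374.5/EI
A unit hogging moment at Y produces rotation L₁/(3EI) + L₂/(3EI) = 5.033/EI.
Slope continuity at Y: θ_0 = M_Y·5.033/EI, so M_Y = 374.5/5.033 = 74.4 kip·ft (hogging).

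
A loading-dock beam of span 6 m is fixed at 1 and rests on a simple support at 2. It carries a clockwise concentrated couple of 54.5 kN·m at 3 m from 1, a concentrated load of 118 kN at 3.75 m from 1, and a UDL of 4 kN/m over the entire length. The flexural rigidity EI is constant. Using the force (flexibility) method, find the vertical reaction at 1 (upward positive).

R_1 = 68.04 kN

Release the roller at 2. Primary structure: cantilever fixed at 1.
Free-end deflection of the primary structure under the applied loading (downward +):
  clockwise couple 54.5 at a = 3: M₀a(2L − a)/(2EI) = 735.8/EI
  point load 118 at a = 3.75: Pa²(3L − a)/(6EI) = 3941/EI
  UDL 4: wL⁴/(8EI) = 648/EI
  δ_0 = 5325/EI
Tip deflection under a unit load at 2: L³/(3EI) = 72/EI.
Compatibility at 2: δ_0 − R_2·δ_{22} = 0, so R_2 = 5325/72 = 73.96 kN.
Vertical equilibrium: R_1 = ΣP − R_2 = 142 − 73.96 = 68.04 kN.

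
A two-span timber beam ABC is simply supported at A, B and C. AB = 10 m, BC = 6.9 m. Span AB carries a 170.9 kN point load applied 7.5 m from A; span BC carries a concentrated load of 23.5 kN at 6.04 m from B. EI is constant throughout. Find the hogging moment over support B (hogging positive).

Insert a hinge at B; M_B is the redundant, and each span becomes simply supported.
Discontinuity in slope at B on the released structure — sum the simple-span end rotations:
  span AB: point load 170.9 at a = 7.5: Pab(L + a)/(6LEI) = 934.6/EI
  span BC: point load 23.5 at a = 6.04: Pab(L + b)/(6LEI) = 22.88/EI
  relative rotation θ_0 = (934.6 + 22.88)/EI = 957.5/EI
A unit hogging moment at B produces rotation L₁/(3EI) + L₂/(3EI) = 5.633/EI.
Slope continuity at B: θ_0 = M_B·5.633/EI, so M_B = 957.5/5.633 = 170 kN·m (hogging).

M_B = 170 kN·m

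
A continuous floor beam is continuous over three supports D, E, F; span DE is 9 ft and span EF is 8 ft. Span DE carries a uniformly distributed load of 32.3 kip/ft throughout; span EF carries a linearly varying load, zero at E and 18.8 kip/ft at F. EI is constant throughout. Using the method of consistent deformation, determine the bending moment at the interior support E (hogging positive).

Insert a hinge at E; M_E is the redundant, and each span becomes simply supported.
End slopes at the hinge E, treating each span as simply supported:
  span DE: UDL 32.3: wL³/(24EI) = 981.1/EI
  span EF: triangular load, peak 18.8: 7w₀L³/(360EI) = 187.2/EI
  relative rotation θ_0 = (981.1 + 187.2)/EI = 1168/EI
A unit hogging moment at E produces rotation L₁/(3EI) + L₂/(3EI) = 5.667/EI.
Compatibility: M_E·(L₁+L₂)/(3EI) = θ_0, giving M_E = 206.2 kip·ft (hogging).

M_E = 206.2 kip·ft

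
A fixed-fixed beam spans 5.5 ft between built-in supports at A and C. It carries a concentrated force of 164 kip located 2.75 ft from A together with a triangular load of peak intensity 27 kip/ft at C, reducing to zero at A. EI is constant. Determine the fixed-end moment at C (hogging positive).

Take the two fixed-end moments M_A, M_C as redundants; the released structure is the simple span AC.
On the primary (simply-supported) span, the end slopes from the loading are:
  at A: point load 164 at a = 2.75: Pab(L + b)/(6LEI) = 310.1/EI
  at C: point load 164 at a = 2.75: Pab(L + a)/(6LEI) = 310.1/EI
  at A: triangular load, peak 27: 7w₀L³/(360EI) = 87.35/EI
  at C: triangular load, peak 27: w₀L³/(45EI) = 99.83/EI
  θ_A0 = 397.4/EI,  θ_C0 = 409.9/EI
Flexibility coefficients: a unit moment at one end gives L/(3EI) there and L/(6EI) at the far end, so f₁₁ = f₂₂ = 1.833/EI and f₁₂ = f₂₁ = 0.9167/EI.
Compatibility — zero rotation at each built-in end:
  1.833 M_A + 0.9167 M_C = 397.4
  0.9167 M_A + 1.833 M_C = 409.9
Solving the pair gives M_A = 140 kip·ft and M_C = 153.6 kip·ft (hogging).

M_C = 153.6 kip·ft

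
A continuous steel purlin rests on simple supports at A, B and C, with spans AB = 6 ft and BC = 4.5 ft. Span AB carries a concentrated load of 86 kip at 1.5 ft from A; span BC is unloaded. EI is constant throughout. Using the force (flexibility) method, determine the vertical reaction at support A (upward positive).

R_A = 58.74 kip

Take M_B as the redundant. Released structure: two simple spans AB and BC with a hinge at B.
Rotations at B on the released spans (each span's end-slope, ×1/EI):
  span AB: point load 86 at a = 1.5: Pab(L + a)/(6LEI) = 120.9/EI
  relative rotation θ_0 = (120.9 + 0)/EI = 120.9/EI
A unit hogging moment at B produces rotation L₁/(3EI) + L₂/(3EI) = 3.5/EI.
Compatibility: M_B·(L₁+L₂)/(3EI) = θ_0, giving M_B = 34.55 kip·ft (hogging).
Span AB, ΣM about A with M_B applied at B: R_B^{AB}·6 = 129 + 34.55, so R_B^{AB} = 27.26 kip and R_A = 86 − 27.26 = 58.74 kip.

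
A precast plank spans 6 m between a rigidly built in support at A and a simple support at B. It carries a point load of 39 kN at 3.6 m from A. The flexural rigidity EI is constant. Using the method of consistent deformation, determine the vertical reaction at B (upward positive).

R_B = 16.85 kN

Take the reaction at B as the redundant and release it; the primary structure is a cantilever fixed at A.
Primary-structure tip deflection at B by superposition:
  point load 39 at a = 3.6: Pa²(3L − a)/(6EI) = 1213/EI
Flexibility coefficient — unit upward force at B: δ_{BB} = L³/(3EI) = 72/EI.
The prop prevents deflection at B: R_B = δ_0/δ_{BB} = 1213/72 = 16.85 kN.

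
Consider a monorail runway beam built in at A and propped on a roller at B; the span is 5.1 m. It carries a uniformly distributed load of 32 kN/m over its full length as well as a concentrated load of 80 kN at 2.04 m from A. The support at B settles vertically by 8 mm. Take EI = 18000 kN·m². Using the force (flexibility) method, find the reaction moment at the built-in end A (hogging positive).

M_A = 199 kN·m

Take the reaction at B as the redundant and release it; the primary structure is a cantilever fixed at A.
Primary-structure tip deflection at B by superposition:
  UDL 32: wL⁴/(8EI) = 2706/EI
  point load 80 at a = 2.04: Pa²(3L − a)/(6EI) = 735.8/EI
  δ_0 = 3442/EI
Tip deflection under a unit load at B: L³/(3EI) = 44.22/EI.
With EI = 18000 kN·m²: δ_0 = 0.19121 m and δ_{BB} = 0.002456 m/kN.
Compatibility — the beam at B must follow the support down by 0.008 m: δ_0 − R_B·δ_{BB} = 0.008, so R_B = (0.19121 − 0.008)/0.002456 = 74.58 kN.
Moment equilibrium about A: M_A = Σ(load moments about A) − R_B·L = 579.4 − 74.58×5.1 = 199 kN·m.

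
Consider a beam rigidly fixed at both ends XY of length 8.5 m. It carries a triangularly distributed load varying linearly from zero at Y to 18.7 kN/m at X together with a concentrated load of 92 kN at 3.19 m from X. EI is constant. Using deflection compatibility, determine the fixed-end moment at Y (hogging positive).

Release both end moments; the primary structure is a simply-supported span XY with redundants M_X and M_Y.
End rotations of the released simple span under the applied load (×1/EI):
  at X: triangular load, peak 18.7: w₀L³/(45EI) = 255.2/EI
  at Y: triangular load, peak 18.7: 7w₀L³/(360EI) = 223.3/EI
  at X: point load 92 at a = 3.19: Pab(L + b)/(6LEI) = 422/EI
  at Y: point load 92 at a = 3.19: Pab(L + a)/(6LEI) = 357.2/EI
  θ_X0 = 677.2/EI,  θ_Y0 = 580.5/EI
Flexibility coefficients: a unit moment at one end gives L/(3EI) there and L/(6EI) at the far end, so f₁₁ = f₂₂ = 2.833/EI and f₁₂ = f₂₁ = 1.417/EI.
Compatibility — zero rotation at each built-in end:
  2.833 M_X + 1.417 M_Y = 677.2
  1.417 M_X + 2.833 M_Y = 580.5
Solving the pair gives M_X = 182.1 kN·m and M_Y = 113.8 kN·m (hogging).

M_Y = 113.8 kN·m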